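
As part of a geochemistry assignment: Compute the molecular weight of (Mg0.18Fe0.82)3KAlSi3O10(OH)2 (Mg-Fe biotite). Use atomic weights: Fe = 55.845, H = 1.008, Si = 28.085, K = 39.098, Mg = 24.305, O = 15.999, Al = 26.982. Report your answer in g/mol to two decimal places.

The formula mass is the sum 0.54×24.305 + 2.46×55.845 + 1×39.098 + 1×26.982 + 3×28.085 + 12×15.999 + 2×1.008.

494.84 g/mol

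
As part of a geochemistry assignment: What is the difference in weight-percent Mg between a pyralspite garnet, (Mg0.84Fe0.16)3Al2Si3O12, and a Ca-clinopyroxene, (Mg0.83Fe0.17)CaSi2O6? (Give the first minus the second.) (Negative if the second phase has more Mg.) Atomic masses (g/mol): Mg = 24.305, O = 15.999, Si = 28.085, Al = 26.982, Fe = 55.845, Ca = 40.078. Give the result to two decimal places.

5.55 percentage points

First mineral: 61.249 g Mg in 418.261 g formula = 14.64 wt% Mg.
Second mineral: 20.173 g Mg in 221.909 g formula = 9.09 wt% Mg.
14.64% − 9.09% gives a difference of 5.55 percentage points.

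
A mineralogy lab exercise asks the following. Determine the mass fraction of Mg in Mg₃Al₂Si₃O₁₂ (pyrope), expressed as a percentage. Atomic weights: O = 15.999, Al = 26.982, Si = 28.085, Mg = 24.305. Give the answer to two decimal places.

Formula mass = 3×24.305 + 2×26.982 + 3×28.085 + 12×15.999 = 403.122 g/mol, of which 72.915 g is Mg.
So Mg makes up 72.915/403.122 = 0.1809 of the mass, i.e. 18.09%.

18.09 weight percent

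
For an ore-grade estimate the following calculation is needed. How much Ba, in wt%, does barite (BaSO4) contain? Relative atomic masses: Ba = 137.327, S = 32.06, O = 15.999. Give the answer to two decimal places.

M(BaSO4) = 233.383 g/mol.
Ba contributes 1 × 137.327 = 137.327 g per mole.
137.327/233.383 = 0.5884 → 58.84%.

58.84 wt%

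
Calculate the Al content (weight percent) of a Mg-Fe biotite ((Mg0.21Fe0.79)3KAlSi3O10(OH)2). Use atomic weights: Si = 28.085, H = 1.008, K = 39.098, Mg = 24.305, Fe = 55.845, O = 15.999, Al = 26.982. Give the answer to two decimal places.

M((Mg0.21Fe0.79)3KAlSi3O10(OH)2) = 492.004 g/mol.
Al contributes 1 × 26.982 = 26.982 g per mole.
26.982/492.004 = 0.0548 → 5.48%.

5.48 weight percent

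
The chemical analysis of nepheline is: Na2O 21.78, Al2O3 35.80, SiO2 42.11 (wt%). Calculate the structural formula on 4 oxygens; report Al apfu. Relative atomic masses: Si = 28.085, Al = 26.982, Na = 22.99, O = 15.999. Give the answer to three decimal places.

Na2O (M=61.979): mol = 0.35141; Na = 0.70282, O = 0.35141.
Al2O3 (M=101.961): mol = 0.35111; Al = 0.70222, O = 1.05333.
SiO2 (M=60.083): mol = 0.70086; Si = 0.70086, O = 1.40172.
ΣO = 2.80646; factor = 4/ΣO = 1.42528.
Al apfu = 0.70222 × 1.42528 = 1.001.

1.001 Al apfu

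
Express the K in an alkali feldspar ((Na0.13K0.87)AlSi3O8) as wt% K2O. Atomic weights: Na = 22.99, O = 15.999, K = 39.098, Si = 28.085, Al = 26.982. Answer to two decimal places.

14.83 wt%

M((Na0.13K0.87)AlSi3O8) = 276.233 g/mol; M(K2O) = 94.195 g/mol.
Moles K2O per formula unit = 0.87 K ÷ 2 = 0.4350.
K2O fraction = (0.4350 × 94.195) / 276.233 = 40.975/276.233 = 0.1483.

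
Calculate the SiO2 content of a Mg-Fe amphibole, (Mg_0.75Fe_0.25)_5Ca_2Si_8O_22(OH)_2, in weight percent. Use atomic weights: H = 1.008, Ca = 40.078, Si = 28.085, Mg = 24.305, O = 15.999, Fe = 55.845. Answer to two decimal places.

56.43 wt%

Formula mass = 851.778 g/mol.
8 Si → 8.0000 mol SiO2 per formula unit; M(SiO2) = 60.083, so SiO2 mass = 480.664 g.
480.664/851.778 × 100 = 56.43 wt%.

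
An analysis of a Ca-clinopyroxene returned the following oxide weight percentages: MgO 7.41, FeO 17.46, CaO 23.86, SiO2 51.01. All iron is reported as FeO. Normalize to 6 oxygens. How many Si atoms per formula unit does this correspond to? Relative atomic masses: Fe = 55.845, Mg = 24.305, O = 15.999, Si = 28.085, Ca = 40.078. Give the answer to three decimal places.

1.997 Si apfu

MgO (M=40.304): mol = 0.18385; Mg = 0.18385, O = 0.18385.
FeO (M=71.844): mol = 0.24303; Fe = 0.24303, O = 0.24303.
CaO (M=56.077): mol = 0.42549; Ca = 0.42549, O = 0.42549.
SiO2 (M=60.083): mol = 0.84899; Si = 0.84899, O = 1.69798.
ΣO = 2.55035; factor = 6/ΣO = 2.35262.
Si apfu = 0.84899 × 2.35262 = 1.997.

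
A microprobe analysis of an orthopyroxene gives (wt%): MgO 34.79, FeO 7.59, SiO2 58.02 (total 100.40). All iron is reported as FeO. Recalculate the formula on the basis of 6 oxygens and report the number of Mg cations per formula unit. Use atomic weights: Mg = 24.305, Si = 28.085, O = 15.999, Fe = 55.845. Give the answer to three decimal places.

1.786 Mg apfu

MgO: 34.79/40.304 = 0.86319 mol → 0.86319 mol Mg, 0.86319 mol O.
FeO: 7.59/71.844 = 0.10565 mol → 0.10565 mol Fe, 0.10565 mol O.
SiO2: 58.02/60.083 = 0.96566 mol → 0.96566 mol Si, 1.93132 mol O.
Total oxygen = 2.90016 mol. Normalization factor = 6/2.90016 = 2.06885.
Mg per 6 O = 0.86319 × 2.06885 = 1.786.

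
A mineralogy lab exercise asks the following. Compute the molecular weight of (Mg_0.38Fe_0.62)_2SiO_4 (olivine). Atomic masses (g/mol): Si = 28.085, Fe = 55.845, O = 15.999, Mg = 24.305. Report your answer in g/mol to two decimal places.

The formula mass is the sum 0.76×24.305 + 1.24×55.845 + 1×28.085 + 4×15.999.

179.80 g/mol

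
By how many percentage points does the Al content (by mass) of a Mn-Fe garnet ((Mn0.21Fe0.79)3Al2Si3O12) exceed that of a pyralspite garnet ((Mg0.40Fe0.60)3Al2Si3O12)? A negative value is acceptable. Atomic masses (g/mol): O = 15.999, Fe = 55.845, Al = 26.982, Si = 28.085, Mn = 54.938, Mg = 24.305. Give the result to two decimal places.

-0.88 percentage points

Al in (Mn0.21Fe0.79)3Al2Si3O12: molar mass 497.171 g/mol; 2×26.982 = 53.964 g → 10.85 wt%.
Al in (Mg0.40Fe0.60)3Al2Si3O12: molar mass 459.894 g/mol; 2×26.982 = 53.964 g → 11.73 wt%.
Difference = 10.85 − 11.73 = -0.88 percentage points.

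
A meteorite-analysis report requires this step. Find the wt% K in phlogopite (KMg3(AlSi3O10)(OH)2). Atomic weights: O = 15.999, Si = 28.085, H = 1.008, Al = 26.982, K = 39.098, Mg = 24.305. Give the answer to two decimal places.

Molar mass of KMg3(AlSi3O10)(OH)2: 1×39.098 + 3×24.305 + 1×26.982 + 3×28.085 + 12×15.999 + 2×1.008 = 417.254 g/mol.
Mass of K per formula unit: 1 × 39.098 = 39.098 g.
Weight fraction K = 39.098 / 417.254 = 0.0937.

9.37 wt%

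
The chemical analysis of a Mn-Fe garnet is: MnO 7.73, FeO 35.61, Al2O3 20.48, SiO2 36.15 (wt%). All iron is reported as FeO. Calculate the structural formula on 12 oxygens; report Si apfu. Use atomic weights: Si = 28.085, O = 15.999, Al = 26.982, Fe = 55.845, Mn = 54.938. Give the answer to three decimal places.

2.995 Si apfu

MnO: 7.73/70.937 = 0.10897 mol → 0.10897 mol Mn, 0.10897 mol O.
FeO: 35.61/71.844 = 0.49566 mol → 0.49566 mol Fe, 0.49566 mol O.
Al2O3: 20.48/101.961 = 0.20086 mol → 0.40172 mol Al, 0.60258 mol O.
SiO2: 36.15/60.083 = 0.60167 mol → 0.60167 mol Si, 1.20334 mol O.
Total oxygen = 2.41055 mol. Normalization factor = 12/2.41055 = 4.97812.
Si per 12 O = 0.60167 × 4.97812 = 2.995.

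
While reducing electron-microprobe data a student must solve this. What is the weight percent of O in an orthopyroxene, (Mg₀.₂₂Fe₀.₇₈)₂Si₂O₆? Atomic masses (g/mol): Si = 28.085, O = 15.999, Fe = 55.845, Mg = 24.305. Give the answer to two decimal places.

M((Mg₀.₂₂Fe₀.₇₈)₂Si₂O₆) = 249.976 g/mol.
O contributes 6 × 15.999 = 95.994 g per mole.
95.994/249.976 = 0.3840 → 38.40%.

38.40 wt%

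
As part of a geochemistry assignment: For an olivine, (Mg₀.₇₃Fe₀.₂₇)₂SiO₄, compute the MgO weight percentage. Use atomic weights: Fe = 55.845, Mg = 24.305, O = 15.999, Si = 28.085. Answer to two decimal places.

37.31 wt%

Formula mass = 157.723 g/mol.
1.46 Mg → 1.4600 mol MgO per formula unit; M(MgO) = 40.304, so MgO mass = 58.844 g.
58.844/157.723 × 100 = 37.31 wt%.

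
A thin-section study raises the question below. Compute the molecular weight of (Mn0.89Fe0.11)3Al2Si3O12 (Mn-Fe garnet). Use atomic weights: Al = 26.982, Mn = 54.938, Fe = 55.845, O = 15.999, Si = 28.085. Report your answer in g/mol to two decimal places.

495.32 g/mol

M = 2.67(54.938) + 0.33(55.845) + 2(26.982) + 3(28.085) + 12(15.999)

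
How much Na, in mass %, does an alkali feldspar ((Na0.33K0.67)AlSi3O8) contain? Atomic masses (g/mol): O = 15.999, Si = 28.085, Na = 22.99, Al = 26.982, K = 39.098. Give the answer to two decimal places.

2.78 mass %

M((Na0.33K0.67)AlSi3O8) = 273.011 g/mol.
Na contributes 0.33 × 22.99 = 7.587 g per mole.
7.587/273.011 = 0.0278 → 2.78%.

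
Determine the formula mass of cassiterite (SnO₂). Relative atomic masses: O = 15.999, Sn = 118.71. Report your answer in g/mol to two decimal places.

M = 1(118.71) + 2(15.999)

150.71 g/mol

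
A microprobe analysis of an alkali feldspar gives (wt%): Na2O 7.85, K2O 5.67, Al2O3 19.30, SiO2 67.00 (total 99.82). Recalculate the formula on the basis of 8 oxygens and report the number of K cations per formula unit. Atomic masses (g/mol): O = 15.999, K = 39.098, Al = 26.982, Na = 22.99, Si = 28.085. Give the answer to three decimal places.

7.85 wt% Na2O ÷ 61.979 g/mol = 0.12666 mol, giving 0.25332 Na and 0.12666 O.
5.67 wt% K2O ÷ 94.195 g/mol = 0.06019 mol, giving 0.12038 K and 0.06019 O.
19.30 wt% Al2O3 ÷ 101.961 g/mol = 0.18929 mol, giving 0.37858 Al and 0.56787 O.
67.00 wt% SiO2 ÷ 60.083 g/mol = 1.11512 mol, giving 1.11512 Si and 2.23024 O.
Oxygen sums to 2.98496; scaling by 8/2.98496 = 2.68010 puts the formula on 8 O.
K: 0.12038 × 2.68010 = 0.323 atoms per formula unit.

0.323 K apfu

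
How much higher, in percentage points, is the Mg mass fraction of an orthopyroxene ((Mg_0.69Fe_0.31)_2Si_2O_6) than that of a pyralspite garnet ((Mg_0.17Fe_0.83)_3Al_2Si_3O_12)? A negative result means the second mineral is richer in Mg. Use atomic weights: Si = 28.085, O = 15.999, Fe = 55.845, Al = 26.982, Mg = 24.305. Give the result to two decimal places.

M((Mg_0.69Fe_0.31)_2Si_2O_6) = 220.329 g/mol, so wt% Mg = 33.541/220.329 × 100 = 15.22%.
M((Mg_0.17Fe_0.83)_3Al_2Si_3O_12) = 481.657 g/mol, so wt% Mg = 12.396/481.657 × 100 = 2.57%.
15.22 − 2.57 = 12.65 pp.

12.65 percentage points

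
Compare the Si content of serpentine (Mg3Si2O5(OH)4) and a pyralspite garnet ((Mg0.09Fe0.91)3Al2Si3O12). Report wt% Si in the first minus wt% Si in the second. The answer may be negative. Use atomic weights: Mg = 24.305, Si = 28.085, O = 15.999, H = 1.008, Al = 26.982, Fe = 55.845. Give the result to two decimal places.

First mineral: 56.170 g Si in 277.108 g formula = 20.27 wt% Si.
Second mineral: 84.255 g Si in 489.226 g formula = 17.22 wt% Si.
20.27% − 17.22% gives a difference of 3.05 percentage points.

3.05 percentage points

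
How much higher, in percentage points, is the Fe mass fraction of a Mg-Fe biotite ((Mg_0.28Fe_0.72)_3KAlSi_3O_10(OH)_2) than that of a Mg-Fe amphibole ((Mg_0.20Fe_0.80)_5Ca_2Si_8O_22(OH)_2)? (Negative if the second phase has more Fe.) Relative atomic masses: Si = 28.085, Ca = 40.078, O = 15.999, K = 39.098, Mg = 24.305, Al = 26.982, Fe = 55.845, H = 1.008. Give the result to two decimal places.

1.05 percentage points

Fe in (Mg_0.28Fe_0.72)_3KAlSi_3O_10(OH)_2: molar mass 485.380 g/mol; 2.16×55.845 = 120.625 g → 24.85 wt%.
Fe in (Mg_0.20Fe_0.80)_5Ca_2Si_8O_22(OH)_2: molar mass 938.513 g/mol; 4×55.845 = 223.380 g → 23.80 wt%.
Difference = 24.85 − 23.80 = 1.05 percentage points.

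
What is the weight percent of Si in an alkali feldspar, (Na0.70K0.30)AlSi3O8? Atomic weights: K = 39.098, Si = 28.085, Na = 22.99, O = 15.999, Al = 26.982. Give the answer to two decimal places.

31.55 wt%

Molar mass of (Na0.70K0.30)AlSi3O8: 0.70·22.99 + 0.30·39.098 + 1·26.982 + 3·28.085 + 8·15.999 = 267.051 g/mol.
Mass of Si per formula unit: 3 × 28.085 = 84.255 g.
Weight fraction Si = 84.255 / 267.051 = 0.3155.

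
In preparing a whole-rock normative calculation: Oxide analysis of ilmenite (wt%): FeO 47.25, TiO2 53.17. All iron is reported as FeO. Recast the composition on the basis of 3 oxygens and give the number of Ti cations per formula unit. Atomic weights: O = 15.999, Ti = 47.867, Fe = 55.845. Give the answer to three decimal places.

FeO (M=71.844): mol = 0.65767; Fe = 0.65767, O = 0.65767.
TiO2 (M=79.865): mol = 0.66575; Ti = 0.66575, O = 1.33150.
ΣO = 1.98917; factor = 3/ΣO = 1.50817.
Ti apfu = 0.66575 × 1.50817 = 1.004.

1.004 Ti apfu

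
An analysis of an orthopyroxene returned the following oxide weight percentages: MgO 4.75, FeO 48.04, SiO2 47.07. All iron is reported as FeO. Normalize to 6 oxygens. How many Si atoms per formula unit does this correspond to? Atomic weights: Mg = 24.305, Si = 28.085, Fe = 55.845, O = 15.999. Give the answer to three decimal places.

MgO: 4.75/40.304 = 0.11785 mol → 0.11785 mol Mg, 0.11785 mol O.
FeO: 48.04/71.844 = 0.66867 mol → 0.66867 mol Fe, 0.66867 mol O.
SiO2: 47.07/60.083 = 0.78342 mol → 0.78342 mol Si, 1.56684 mol O.
Total oxygen = 2.35336 mol. Normalization factor = 6/2.35336 = 2.54955.
Si per 6 O = 0.78342 × 2.54955 = 1.997.

1.997 Si apfu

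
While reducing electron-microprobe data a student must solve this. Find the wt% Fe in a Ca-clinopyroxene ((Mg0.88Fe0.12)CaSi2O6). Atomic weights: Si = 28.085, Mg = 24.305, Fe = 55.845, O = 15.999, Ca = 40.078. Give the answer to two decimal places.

3.04 mass %

Molar mass of (Mg0.88Fe0.12)CaSi2O6: 0.88*24.305 + 0.12*55.845 + 1*40.078 + 2*28.085 + 6*15.999 = 220.332 g/mol.
Mass of Fe per formula unit: 0.12 × 55.845 = 6.701 g.
Weight fraction Fe = 6.701 / 220.332 = 0.0304.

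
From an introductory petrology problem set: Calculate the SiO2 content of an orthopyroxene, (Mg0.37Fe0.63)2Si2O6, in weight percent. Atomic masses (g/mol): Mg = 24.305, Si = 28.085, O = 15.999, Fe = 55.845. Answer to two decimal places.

Formula mass = 240.514 g/mol.
2 Si → 2.0000 mol SiO2 per formula unit; M(SiO2) = 60.083, so SiO2 mass = 120.166 g.
120.166/240.514 × 100 = 49.96 wt%.

49.96 wt%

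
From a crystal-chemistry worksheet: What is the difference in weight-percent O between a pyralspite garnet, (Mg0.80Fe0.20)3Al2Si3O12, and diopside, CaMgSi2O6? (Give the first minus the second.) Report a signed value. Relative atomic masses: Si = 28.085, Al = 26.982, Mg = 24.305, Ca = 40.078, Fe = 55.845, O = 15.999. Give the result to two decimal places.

1.16 percentage points

First mineral: 191.988 g O in 422.046 g formula = 45.49 wt% O.
Second mineral: 95.994 g O in 216.547 g formula = 44.33 wt% O.
45.49% − 44.33% gives a difference of 1.16 percentage points.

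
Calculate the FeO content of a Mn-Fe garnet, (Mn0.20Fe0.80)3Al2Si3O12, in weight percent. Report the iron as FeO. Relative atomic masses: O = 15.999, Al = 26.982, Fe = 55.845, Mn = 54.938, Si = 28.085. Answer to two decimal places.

Formula mass = 497.198 g/mol.
2.40 Fe → 2.4000 mol FeO per formula unit; M(FeO) = 71.844, so FeO mass = 172.426 g.
172.426/497.198 × 100 = 34.68 wt%.

34.68 wt%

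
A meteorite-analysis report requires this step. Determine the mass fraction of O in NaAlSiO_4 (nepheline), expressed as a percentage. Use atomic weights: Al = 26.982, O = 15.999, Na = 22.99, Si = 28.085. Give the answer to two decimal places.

Molar mass of NaAlSiO_4: 1×22.99 + 1×26.982 + 1×28.085 + 4×15.999 = 142.053 g/mol.
Mass of O per formula unit: 4 × 15.999 = 63.996 g.
Weight fraction O = 63.996 / 142.053 = 0.4505.

45.05 wt%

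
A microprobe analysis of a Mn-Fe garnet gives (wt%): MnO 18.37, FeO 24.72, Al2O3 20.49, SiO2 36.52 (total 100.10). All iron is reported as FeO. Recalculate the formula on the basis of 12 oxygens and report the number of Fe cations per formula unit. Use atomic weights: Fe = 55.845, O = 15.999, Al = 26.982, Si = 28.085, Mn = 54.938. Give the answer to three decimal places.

18.37 wt% MnO ÷ 70.937 g/mol = 0.25896 mol, giving 0.25896 Mn and 0.25896 O.
24.72 wt% FeO ÷ 71.844 g/mol = 0.34408 mol, giving 0.34408 Fe and 0.34408 O.
20.49 wt% Al2O3 ÷ 101.961 g/mol = 0.20096 mol, giving 0.40192 Al and 0.60288 O.
36.52 wt% SiO2 ÷ 60.083 g/mol = 0.60783 mol, giving 0.60783 Si and 1.21566 O.
Oxygen sums to 2.42158; scaling by 12/2.42158 = 4.95544 puts the formula on 12 O.
Fe: 0.34408 × 4.95544 = 1.705 atoms per formula unit.

1.705 Fe apfu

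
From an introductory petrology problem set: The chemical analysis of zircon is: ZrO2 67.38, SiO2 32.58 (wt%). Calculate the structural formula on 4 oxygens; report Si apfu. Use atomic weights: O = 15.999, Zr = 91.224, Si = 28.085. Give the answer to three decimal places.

ZrO2: 67.38/123.222 = 0.54682 mol → 0.54682 mol Zr, 1.09364 mol O.
SiO2: 32.58/60.083 = 0.54225 mol → 0.54225 mol Si, 1.08450 mol O.
Total oxygen = 2.17814 mol. Normalization factor = 4/2.17814 = 1.83643.
Si per 4 O = 0.54225 × 1.83643 = 0.996.

0.996 Si apfu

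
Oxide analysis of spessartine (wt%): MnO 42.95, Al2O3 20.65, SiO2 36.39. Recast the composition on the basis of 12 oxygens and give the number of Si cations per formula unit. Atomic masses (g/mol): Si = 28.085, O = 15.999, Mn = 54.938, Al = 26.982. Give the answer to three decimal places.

MnO: 42.95/70.937 = 0.60547 mol → 0.60547 mol Mn, 0.60547 mol O.
Al2O3: 20.65/101.961 = 0.20253 mol → 0.40506 mol Al, 0.60759 mol O.
SiO2: 36.39/60.083 = 0.60566 mol → 0.60566 mol Si, 1.21132 mol O.
Total oxygen = 2.42438 mol. Normalization factor = 12/2.42438 = 4.94972.
Si per 12 O = 0.60566 × 4.94972 = 2.998.

2.998 Si apfu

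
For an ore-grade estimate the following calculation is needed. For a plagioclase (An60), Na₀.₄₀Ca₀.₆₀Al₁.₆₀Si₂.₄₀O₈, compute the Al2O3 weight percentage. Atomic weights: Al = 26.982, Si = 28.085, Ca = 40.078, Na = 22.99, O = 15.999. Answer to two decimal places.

30.01 wt%

M(Na₀.₄₀Ca₀.₆₀Al₁.₆₀Si₂.₄₀O₈) = 271.810 g/mol; M(Al2O3) = 101.961 g/mol.
Moles Al2O3 per formula unit = 1.60 Al ÷ 2 = 0.8000.
Al2O3 fraction = (0.8000 × 101.961) / 271.810 = 81.569/271.810 = 0.3001.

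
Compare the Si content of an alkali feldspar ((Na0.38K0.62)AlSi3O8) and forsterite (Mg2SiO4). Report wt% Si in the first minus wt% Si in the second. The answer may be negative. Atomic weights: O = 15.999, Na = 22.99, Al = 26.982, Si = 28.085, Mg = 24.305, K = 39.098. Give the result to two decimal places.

10.99 percentage points

M((Na0.38K0.62)AlSi3O8) = 272.206 g/mol, so wt% Si = 84.255/272.206 × 100 = 30.95%.
M(Mg2SiO4) = 140.691 g/mol, so wt% Si = 28.085/140.691 × 100 = 19.96%.
30.95 − 19.96 = 10.99 pp.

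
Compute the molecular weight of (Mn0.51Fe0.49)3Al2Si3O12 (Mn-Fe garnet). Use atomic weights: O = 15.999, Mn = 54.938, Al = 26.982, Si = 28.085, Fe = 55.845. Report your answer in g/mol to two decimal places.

496.35 g/mol

The formula mass is the sum 1.53×54.938 + 1.47×55.845 + 2×26.982 + 3×28.085 + 12×15.999.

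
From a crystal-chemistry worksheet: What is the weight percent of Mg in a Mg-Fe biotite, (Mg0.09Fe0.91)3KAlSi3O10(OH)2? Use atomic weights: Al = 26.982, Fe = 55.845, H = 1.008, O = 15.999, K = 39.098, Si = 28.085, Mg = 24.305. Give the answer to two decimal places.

1.30 weight percent

Molar mass of (Mg0.09Fe0.91)3KAlSi3O10(OH)2: 0.27·24.305 + 2.73·55.845 + 1·39.098 + 1·26.982 + 3·28.085 + 12·15.999 + 2·1.008 = 503.358 g/mol.
Mass of Mg per formula unit: 0.27 × 24.305 = 6.562 g.
Weight fraction Mg = 6.562 / 503.358 = 0.0130.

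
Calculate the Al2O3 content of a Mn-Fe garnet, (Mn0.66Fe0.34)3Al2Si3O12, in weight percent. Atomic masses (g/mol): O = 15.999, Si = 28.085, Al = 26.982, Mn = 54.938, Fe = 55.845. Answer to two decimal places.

Formula mass = 495.946 g/mol.
2 Al → 1.0000 mol Al2O3 per formula unit; M(Al2O3) = 101.961, so Al2O3 mass = 101.961 g.
101.961/495.946 × 100 = 20.56 wt%.

20.56 wt%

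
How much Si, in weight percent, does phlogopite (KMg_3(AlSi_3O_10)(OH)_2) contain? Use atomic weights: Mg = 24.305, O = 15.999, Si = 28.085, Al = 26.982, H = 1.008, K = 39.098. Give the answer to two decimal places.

Molar mass of KMg_3(AlSi_3O_10)(OH)_2: 1*39.098 + 3*24.305 + 1*26.982 + 3*28.085 + 12*15.999 + 2*1.008 = 417.254 g/mol.
Mass of Si per formula unit: 3 × 28.085 = 84.255 g.
Weight fraction Si = 84.255 / 417.254 = 0.2019.

20.19 weight percent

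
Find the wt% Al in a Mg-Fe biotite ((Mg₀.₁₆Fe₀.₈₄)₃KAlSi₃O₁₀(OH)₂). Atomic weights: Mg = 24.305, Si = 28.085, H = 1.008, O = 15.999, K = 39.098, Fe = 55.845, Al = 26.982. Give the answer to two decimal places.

5.43 mass %

Formula mass = 0.48·24.305 + 2.52·55.845 + 1·39.098 + 1·26.982 + 3·28.085 + 12·15.999 + 2·1.008 = 496.735 g/mol, of which 26.982 g is Al.
So Al makes up 26.982/496.735 = 0.0543 of the mass, i.e. 5.43%.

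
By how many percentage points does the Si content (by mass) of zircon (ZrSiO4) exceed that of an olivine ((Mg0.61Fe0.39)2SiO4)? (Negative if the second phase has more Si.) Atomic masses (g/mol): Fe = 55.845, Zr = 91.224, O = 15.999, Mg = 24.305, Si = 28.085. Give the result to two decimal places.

Si in ZrSiO4: molar mass 183.305 g/mol; 1×28.085 = 28.085 g → 15.32 wt%.
Si in (Mg0.61Fe0.39)2SiO4: molar mass 165.292 g/mol; 1×28.085 = 28.085 g → 16.99 wt%.
Difference = 15.32 − 16.99 = -1.67 percentage points.

-1.67 percentage points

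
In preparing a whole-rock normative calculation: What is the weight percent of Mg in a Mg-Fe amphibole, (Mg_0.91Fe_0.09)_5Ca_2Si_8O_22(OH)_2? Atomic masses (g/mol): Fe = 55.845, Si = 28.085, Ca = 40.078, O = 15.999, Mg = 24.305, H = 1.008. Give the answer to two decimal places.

Formula mass = 4.55×24.305 + 0.45×55.845 + 2×40.078 + 8×28.085 + 24×15.999 + 2×1.008 = 826.546 g/mol, of which 110.588 g is Mg.
So Mg makes up 110.588/826.546 = 0.1338 of the mass, i.e. 13.38%.

13.38 wt%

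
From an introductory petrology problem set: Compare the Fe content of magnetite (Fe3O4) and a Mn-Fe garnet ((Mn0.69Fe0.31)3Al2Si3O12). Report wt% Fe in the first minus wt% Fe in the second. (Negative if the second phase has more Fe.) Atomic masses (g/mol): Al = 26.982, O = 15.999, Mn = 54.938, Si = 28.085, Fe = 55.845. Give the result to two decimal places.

61.89 percentage points

M(Fe3O4) = 231.531 g/mol, so wt% Fe = 167.535/231.531 × 100 = 72.36%.
M((Mn0.69Fe0.31)3Al2Si3O12) = 495.865 g/mol, so wt% Fe = 51.936/495.865 × 100 = 10.47%.
72.36 − 10.47 = 61.89 pp.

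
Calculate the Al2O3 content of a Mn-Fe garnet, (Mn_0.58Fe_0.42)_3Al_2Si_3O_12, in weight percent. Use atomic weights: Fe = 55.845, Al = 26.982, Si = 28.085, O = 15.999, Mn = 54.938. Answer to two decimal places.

Molar mass of (Mn_0.58Fe_0.42)_3Al_2Si_3O_12 = 1.74*54.938 + 1.26*55.845 + 2*26.982 + 3*28.085 + 12*15.999 = 496.164 g/mol.
Each formula unit contains 2 Al, equivalent to 2/2 = 1.0000 mol Al2O3.
M(Al2O3) = 2×26.982 + 3×15.999 = 101.961 g/mol.
Mass of Al2O3 per formula unit = 1.0000 × 101.961 = 101.961 g.
Al2O3 wt% = 101.961 / 496.164 × 100 = 20.55%.

20.55 wt%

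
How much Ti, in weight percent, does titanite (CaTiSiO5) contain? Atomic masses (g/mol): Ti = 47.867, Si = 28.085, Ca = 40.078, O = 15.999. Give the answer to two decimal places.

24.42 weight percent

M(CaTiSiO5) = 196.025 g/mol.
Ti contributes 1 × 47.867 = 47.867 g per mole.
47.867/196.025 = 0.2442 → 24.42%.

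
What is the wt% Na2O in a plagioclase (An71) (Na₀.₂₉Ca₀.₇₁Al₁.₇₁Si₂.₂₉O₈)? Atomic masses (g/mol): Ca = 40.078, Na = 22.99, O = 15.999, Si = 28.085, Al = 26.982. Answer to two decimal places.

Formula mass = 273.568 g/mol.
0.29 Na → 0.1450 mol Na2O per formula unit; M(Na2O) = 61.979, so Na2O mass = 8.987 g.
8.987/273.568 × 100 = 3.29 wt%.

3.29 wt%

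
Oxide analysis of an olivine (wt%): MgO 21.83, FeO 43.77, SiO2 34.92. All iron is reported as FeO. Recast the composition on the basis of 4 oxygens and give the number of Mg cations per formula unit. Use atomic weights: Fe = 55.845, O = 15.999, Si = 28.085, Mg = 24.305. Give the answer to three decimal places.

0.937 Mg apfu

MgO (M=40.304): mol = 0.54163; Mg = 0.54163, O = 0.54163.
FeO (M=71.844): mol = 0.60924; Fe = 0.60924, O = 0.60924.
SiO2 (M=60.083): mol = 0.58120; Si = 0.58120, O = 1.16240.
ΣO = 2.31327; factor = 4/ΣO = 1.72915.
Mg apfu = 0.54163 × 1.72915 = 0.937.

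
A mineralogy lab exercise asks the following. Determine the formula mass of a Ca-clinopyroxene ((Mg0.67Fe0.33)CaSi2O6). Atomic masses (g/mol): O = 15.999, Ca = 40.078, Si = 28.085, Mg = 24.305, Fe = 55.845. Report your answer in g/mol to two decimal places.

M = 0.67*24.305 + 0.33*55.845 + 1*40.078 + 2*28.085 + 6*15.999

226.96 g/mol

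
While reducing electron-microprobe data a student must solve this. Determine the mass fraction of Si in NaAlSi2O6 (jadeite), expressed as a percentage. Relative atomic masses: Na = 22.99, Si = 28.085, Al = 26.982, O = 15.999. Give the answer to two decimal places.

27.79 weight percent

Molar mass of NaAlSi2O6: 1·22.99 + 1·26.982 + 2·28.085 + 6·15.999 = 202.136 g/mol.
Mass of Si per formula unit: 2 × 28.085 = 56.170 g.
Weight fraction Si = 56.170 / 202.136 = 0.2779.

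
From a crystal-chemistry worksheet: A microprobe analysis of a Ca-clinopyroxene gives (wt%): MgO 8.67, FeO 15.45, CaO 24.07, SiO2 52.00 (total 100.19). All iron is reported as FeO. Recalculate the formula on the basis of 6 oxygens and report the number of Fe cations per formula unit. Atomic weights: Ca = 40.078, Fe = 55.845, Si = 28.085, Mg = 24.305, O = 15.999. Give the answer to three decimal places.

0.498 Fe apfu

MgO: 8.67/40.304 = 0.21512 mol → 0.21512 mol Mg, 0.21512 mol O.
FeO: 15.45/71.844 = 0.21505 mol → 0.21505 mol Fe, 0.21505 mol O.
CaO: 24.07/56.077 = 0.42923 mol → 0.42923 mol Ca, 0.42923 mol O.
SiO2: 52.00/60.083 = 0.86547 mol → 0.86547 mol Si, 1.73094 mol O.
Total oxygen = 2.59034 mol. Normalization factor = 6/2.59034 = 2.31630.
Fe per 6 O = 0.21505 × 2.31630 = 0.498.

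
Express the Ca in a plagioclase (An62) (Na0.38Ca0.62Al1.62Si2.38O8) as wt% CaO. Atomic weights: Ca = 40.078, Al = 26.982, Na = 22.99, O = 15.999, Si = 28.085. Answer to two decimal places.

Formula mass = 272.130 g/mol.
0.62 Ca → 0.6200 mol CaO per formula unit; M(CaO) = 56.077, so CaO mass = 34.768 g.
34.768/272.130 × 100 = 12.78 wt%.

12.78 wt%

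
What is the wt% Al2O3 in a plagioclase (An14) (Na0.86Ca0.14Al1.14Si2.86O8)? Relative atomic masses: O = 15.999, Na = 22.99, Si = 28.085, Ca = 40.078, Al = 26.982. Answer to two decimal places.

M(Na0.86Ca0.14Al1.14Si2.86O8) = 264.457 g/mol; M(Al2O3) = 101.961 g/mol.
Moles Al2O3 per formula unit = 1.14 Al ÷ 2 = 0.5700.
Al2O3 fraction = (0.5700 × 101.961) / 264.457 = 58.118/264.457 = 0.2198.

21.98 wt%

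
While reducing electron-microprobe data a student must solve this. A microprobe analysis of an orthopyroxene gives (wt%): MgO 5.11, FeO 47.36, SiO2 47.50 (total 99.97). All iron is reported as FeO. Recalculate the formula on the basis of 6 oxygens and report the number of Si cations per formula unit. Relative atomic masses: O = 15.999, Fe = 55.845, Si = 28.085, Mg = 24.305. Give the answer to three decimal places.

MgO: 5.11/40.304 = 0.12679 mol → 0.12679 mol Mg, 0.12679 mol O.
FeO: 47.36/71.844 = 0.65921 mol → 0.65921 mol Fe, 0.65921 mol O.
SiO2: 47.50/60.083 = 0.79057 mol → 0.79057 mol Si, 1.58114 mol O.
Total oxygen = 2.36714 mol. Normalization factor = 6/2.36714 = 2.53470.
Si per 6 O = 0.79057 × 2.53470 = 2.004.

2.004 Si apfu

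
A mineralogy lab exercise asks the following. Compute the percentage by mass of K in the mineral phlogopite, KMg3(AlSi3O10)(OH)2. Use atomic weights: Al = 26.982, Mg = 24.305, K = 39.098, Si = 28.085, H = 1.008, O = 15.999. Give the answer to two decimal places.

Formula mass = 1*39.098 + 3*24.305 + 1*26.982 + 3*28.085 + 12*15.999 + 2*1.008 = 417.254 g/mol, of which 39.098 g is K.
So K makes up 39.098/417.254 = 0.0937 of the mass, i.e. 9.37%.

9.37 mass %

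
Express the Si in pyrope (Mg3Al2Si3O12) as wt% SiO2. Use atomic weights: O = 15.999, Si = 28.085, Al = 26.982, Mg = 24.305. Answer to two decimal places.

M(Mg3Al2Si3O12) = 403.122 g/mol; M(SiO2) = 60.083 g/mol.
Moles SiO2 per formula unit = 3 Si ÷ 1 = 3.0000.
SiO2 fraction = (3.0000 × 60.083) / 403.122 = 180.249/403.122 = 0.4471.

44.71 wt%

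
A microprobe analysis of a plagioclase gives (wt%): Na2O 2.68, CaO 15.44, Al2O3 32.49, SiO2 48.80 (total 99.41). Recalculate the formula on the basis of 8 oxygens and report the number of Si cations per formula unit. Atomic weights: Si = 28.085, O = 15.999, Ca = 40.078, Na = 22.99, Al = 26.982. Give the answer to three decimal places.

2.68 wt% Na2O ÷ 61.979 g/mol = 0.04324 mol, giving 0.08648 Na and 0.04324 O.
15.44 wt% CaO ÷ 56.077 g/mol = 0.27534 mol, giving 0.27534 Ca and 0.27534 O.
32.49 wt% Al2O3 ÷ 101.961 g/mol = 0.31865 mol, giving 0.63730 Al and 0.95595 O.
48.80 wt% SiO2 ÷ 60.083 g/mol = 0.81221 mol, giving 0.81221 Si and 1.62442 O.
Oxygen sums to 2.89895; scaling by 8/2.89895 = 2.75962 puts the formula on 8 O.
Si: 0.81221 × 2.75962 = 2.241 atoms per formula unit.

2.241 Si apfu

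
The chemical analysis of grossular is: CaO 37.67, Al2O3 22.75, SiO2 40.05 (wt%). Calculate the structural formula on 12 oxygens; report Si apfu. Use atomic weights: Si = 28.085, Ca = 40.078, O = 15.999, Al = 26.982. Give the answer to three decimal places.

2.991 Si apfu

37.67 wt% CaO ÷ 56.077 g/mol = 0.67175 mol, giving 0.67175 Ca and 0.67175 O.
22.75 wt% Al2O3 ÷ 101.961 g/mol = 0.22312 mol, giving 0.44624 Al and 0.66936 O.
40.05 wt% SiO2 ÷ 60.083 g/mol = 0.66658 mol, giving 0.66658 Si and 1.33316 O.
Oxygen sums to 2.67427; scaling by 12/2.67427 = 4.48721 puts the formula on 12 O.
Si: 0.66658 × 4.48721 = 2.991 atoms per formula unit.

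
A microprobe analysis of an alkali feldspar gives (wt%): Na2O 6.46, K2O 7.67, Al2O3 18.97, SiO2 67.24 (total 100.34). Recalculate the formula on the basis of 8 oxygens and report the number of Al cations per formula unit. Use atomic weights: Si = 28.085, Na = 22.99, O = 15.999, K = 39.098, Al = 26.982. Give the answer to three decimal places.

Na2O: 6.46/61.979 = 0.10423 mol → 0.20846 mol Na, 0.10423 mol O.
K2O: 7.67/94.195 = 0.08143 mol → 0.16286 mol K, 0.08143 mol O.
Al2O3: 18.97/101.961 = 0.18605 mol → 0.37210 mol Al, 0.55815 mol O.
SiO2: 67.24/60.083 = 1.11912 mol → 1.11912 mol Si, 2.23824 mol O.
Total oxygen = 2.98205 mol. Normalization factor = 8/2.98205 = 2.68272.
Al per 8 O = 0.37210 × 2.68272 = 0.998.

0.998 Al apfu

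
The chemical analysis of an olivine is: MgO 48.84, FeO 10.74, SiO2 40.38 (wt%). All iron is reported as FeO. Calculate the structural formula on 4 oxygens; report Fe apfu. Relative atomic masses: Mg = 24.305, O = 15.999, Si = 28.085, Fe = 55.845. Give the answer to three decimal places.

0.221 Fe apfu

48.84 wt% MgO ÷ 40.304 g/mol = 1.21179 mol, giving 1.21179 Mg and 1.21179 O.
10.74 wt% FeO ÷ 71.844 g/mol = 0.14949 mol, giving 0.14949 Fe and 0.14949 O.
40.38 wt% SiO2 ÷ 60.083 g/mol = 0.67207 mol, giving 0.67207 Si and 1.34414 O.
Oxygen sums to 2.70542; scaling by 4/2.70542 = 1.47851 puts the formula on 4 O.
Fe: 0.14949 × 1.47851 = 0.221 atoms per formula unit.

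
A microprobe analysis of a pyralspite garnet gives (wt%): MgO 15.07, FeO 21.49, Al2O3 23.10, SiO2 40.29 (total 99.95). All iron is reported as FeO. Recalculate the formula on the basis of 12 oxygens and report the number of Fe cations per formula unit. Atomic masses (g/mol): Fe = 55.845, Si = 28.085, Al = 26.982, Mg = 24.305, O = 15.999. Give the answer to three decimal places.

15.07 wt% MgO ÷ 40.304 g/mol = 0.37391 mol, giving 0.37391 Mg and 0.37391 O.
21.49 wt% FeO ÷ 71.844 g/mol = 0.29912 mol, giving 0.29912 Fe and 0.29912 O.
23.10 wt% Al2O3 ÷ 101.961 g/mol = 0.22656 mol, giving 0.45312 Al and 0.67968 O.
40.29 wt% SiO2 ÷ 60.083 g/mol = 0.67057 mol, giving 0.67057 Si and 1.34114 O.
Oxygen sums to 2.69385; scaling by 12/2.69385 = 4.45459 puts the formula on 12 O.
Fe: 0.29912 × 4.45459 = 1.332 atoms per formula unit.

1.332 Fe apfu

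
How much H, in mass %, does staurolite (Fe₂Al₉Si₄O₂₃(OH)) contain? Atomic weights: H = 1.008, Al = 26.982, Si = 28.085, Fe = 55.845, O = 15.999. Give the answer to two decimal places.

0.12 mass %

M(Fe₂Al₉Si₄O₂₃(OH)) = 851.852 g/mol.
H contributes 1 × 1.008 = 1.008 g per mole.
1.008/851.852 = 0.0012 → 0.12%.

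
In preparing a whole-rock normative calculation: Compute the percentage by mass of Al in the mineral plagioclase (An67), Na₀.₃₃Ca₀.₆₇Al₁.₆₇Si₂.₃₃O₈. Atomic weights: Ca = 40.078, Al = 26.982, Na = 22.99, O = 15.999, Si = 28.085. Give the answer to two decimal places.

M(Na₀.₃₃Ca₀.₆₇Al₁.₆₇Si₂.₃₃O₈) = 272.929 g/mol.
Al contributes 1.67 × 26.982 = 45.060 g per mole.
45.060/272.929 = 0.1651 → 16.51%.

16.51 wt%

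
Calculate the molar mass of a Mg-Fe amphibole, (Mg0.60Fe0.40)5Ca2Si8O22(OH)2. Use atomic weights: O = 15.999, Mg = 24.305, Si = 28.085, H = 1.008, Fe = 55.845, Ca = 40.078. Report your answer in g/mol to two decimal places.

875.43 g/mol

The formula mass is the sum 3*24.305 + 2*55.845 + 2*40.078 + 8*28.085 + 24*15.999 + 2*1.008.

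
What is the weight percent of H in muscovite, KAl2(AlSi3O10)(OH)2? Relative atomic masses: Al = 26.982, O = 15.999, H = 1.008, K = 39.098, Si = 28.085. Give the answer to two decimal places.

Formula mass = 1×39.098 + 3×26.982 + 3×28.085 + 12×15.999 + 2×1.008 = 398.303 g/mol, of which 2.016 g is H.
So H makes up 2.016/398.303 = 0.0051 of the mass, i.e. 0.51%.

0.51 mass %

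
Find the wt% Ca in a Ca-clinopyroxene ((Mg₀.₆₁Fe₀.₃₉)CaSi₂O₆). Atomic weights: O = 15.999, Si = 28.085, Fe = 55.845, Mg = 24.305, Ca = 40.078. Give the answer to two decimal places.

M((Mg₀.₆₁Fe₀.₃₉)CaSi₂O₆) = 228.848 g/mol.
Ca contributes 1 × 40.078 = 40.078 g per mole.
40.078/228.848 = 0.1751 → 17.51%.

17.51 mass %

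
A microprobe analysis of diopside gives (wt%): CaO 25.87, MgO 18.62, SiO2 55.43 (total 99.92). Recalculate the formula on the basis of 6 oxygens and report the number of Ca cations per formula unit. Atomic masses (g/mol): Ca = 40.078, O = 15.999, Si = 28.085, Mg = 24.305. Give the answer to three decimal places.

1.000 Ca apfu

CaO (M=56.077): mol = 0.46133; Ca = 0.46133, O = 0.46133.
MgO (M=40.304): mol = 0.46199; Mg = 0.46199, O = 0.46199.
SiO2 (M=60.083): mol = 0.92256; Si = 0.92256, O = 1.84512.
ΣO = 2.76844; factor = 6/ΣO = 2.16729.
Ca apfu = 0.46133 × 2.16729 = 1.000.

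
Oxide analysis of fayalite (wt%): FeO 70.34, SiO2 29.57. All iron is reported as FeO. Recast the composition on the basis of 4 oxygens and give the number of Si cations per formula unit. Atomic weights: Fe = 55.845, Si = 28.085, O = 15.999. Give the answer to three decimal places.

1.003 Si apfu

FeO (M=71.844): mol = 0.97907; Fe = 0.97907, O = 0.97907.
SiO2 (M=60.083): mol = 0.49215; Si = 0.49215, O = 0.98430.
ΣO = 1.96337; factor = 4/ΣO = 2.03731.
Si apfu = 0.49215 × 2.03731 = 1.003.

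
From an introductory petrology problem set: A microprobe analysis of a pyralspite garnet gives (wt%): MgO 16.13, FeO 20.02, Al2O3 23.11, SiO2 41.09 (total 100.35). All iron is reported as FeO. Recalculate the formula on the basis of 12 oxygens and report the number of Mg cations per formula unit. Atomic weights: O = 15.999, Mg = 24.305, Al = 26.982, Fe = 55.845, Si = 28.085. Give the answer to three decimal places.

MgO: 16.13/40.304 = 0.40021 mol → 0.40021 mol Mg, 0.40021 mol O.
FeO: 20.02/71.844 = 0.27866 mol → 0.27866 mol Fe, 0.27866 mol O.
Al2O3: 23.11/101.961 = 0.22666 mol → 0.45332 mol Al, 0.67998 mol O.
SiO2: 41.09/60.083 = 0.68389 mol → 0.68389 mol Si, 1.36778 mol O.
Total oxygen = 2.72663 mol. Normalization factor = 12/2.72663 = 4.40104.
Mg per 12 O = 0.40021 × 4.40104 = 1.761.

1.761 Mg apfu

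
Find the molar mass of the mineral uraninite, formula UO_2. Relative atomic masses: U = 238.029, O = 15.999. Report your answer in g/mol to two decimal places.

M = 1·238.029 + 2·15.999

270.03 g/mol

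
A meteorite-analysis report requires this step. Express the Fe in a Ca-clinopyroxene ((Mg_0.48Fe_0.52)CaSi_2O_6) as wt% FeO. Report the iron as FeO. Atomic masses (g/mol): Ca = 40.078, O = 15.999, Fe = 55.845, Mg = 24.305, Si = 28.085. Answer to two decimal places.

16.04 wt%

Molar mass of (Mg_0.48Fe_0.52)CaSi_2O_6 = 0.48*24.305 + 0.52*55.845 + 1*40.078 + 2*28.085 + 6*15.999 = 232.948 g/mol.
Each formula unit contains 0.52 Fe, equivalent to 0.52/1 = 0.5200 mol FeO.
M(FeO) = 1×55.845 + 1×15.999 = 71.844 g/mol.
Mass of FeO per formula unit = 0.5200 × 71.844 = 37.359 g.
FeO wt% = 37.359 / 232.948 × 100 = 16.04%.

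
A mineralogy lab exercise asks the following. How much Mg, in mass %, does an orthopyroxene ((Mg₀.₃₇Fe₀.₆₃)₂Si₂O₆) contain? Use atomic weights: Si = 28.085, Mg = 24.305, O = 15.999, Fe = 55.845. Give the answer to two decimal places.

7.48 mass %

Molar mass of (Mg₀.₃₇Fe₀.₆₃)₂Si₂O₆: 0.74*24.305 + 1.26*55.845 + 2*28.085 + 6*15.999 = 240.514 g/mol.
Mass of Mg per formula unit: 0.74 × 24.305 = 17.986 g.
Weight fraction Mg = 17.986 / 240.514 = 0.0748.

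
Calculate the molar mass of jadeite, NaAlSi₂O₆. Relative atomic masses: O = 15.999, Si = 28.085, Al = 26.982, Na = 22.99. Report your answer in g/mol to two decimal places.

202.14 g/mol

M = 1·22.99 + 1·26.982 + 2·28.085 + 6·15.999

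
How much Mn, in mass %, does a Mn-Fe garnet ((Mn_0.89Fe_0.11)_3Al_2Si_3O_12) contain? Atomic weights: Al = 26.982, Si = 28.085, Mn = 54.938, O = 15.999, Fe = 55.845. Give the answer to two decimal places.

29.61 mass %

Formula mass = 2.67*54.938 + 0.33*55.845 + 2*26.982 + 3*28.085 + 12*15.999 = 495.320 g/mol, of which 146.684 g is Mn.
So Mn makes up 146.684/495.320 = 0.2961 of the mass, i.e. 29.61%.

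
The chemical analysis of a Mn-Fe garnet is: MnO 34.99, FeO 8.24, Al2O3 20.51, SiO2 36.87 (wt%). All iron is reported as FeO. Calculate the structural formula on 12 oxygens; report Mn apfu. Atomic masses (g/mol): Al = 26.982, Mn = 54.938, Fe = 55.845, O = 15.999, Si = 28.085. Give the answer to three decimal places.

2.427 Mn apfu

MnO (M=70.937): mol = 0.49325; Mn = 0.49325, O = 0.49325.
FeO (M=71.844): mol = 0.11469; Fe = 0.11469, O = 0.11469.
Al2O3 (M=101.961): mol = 0.20116; Al = 0.40232, O = 0.60348.
SiO2 (M=60.083): mol = 0.61365; Si = 0.61365, O = 1.22730.
ΣO = 2.43872; factor = 12/ΣO = 4.92061.
Mn apfu = 0.49325 × 4.92061 = 2.427.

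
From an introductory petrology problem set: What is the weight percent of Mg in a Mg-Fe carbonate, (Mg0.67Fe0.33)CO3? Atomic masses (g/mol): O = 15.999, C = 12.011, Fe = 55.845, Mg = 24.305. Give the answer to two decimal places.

Formula mass = 0.67·24.305 + 0.33·55.845 + 1·12.011 + 3·15.999 = 94.721 g/mol, of which 16.284 g is Mg.
So Mg makes up 16.284/94.721 = 0.1719 of the mass, i.e. 17.19%.

17.19 wt%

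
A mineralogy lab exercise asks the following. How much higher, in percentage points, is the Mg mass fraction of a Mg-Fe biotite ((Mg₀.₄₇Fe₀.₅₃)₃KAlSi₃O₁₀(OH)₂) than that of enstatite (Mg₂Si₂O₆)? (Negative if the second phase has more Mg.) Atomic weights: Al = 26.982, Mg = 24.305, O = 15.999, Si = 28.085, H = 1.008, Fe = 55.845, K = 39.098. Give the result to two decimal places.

-16.88 percentage points

Mg in (Mg₀.₄₇Fe₀.₅₃)₃KAlSi₃O₁₀(OH)₂: molar mass 467.403 g/mol; 1.41×24.305 = 34.270 g → 7.33 wt%.
Mg in Mg₂Si₂O₆: molar mass 200.774 g/mol; 2×24.305 = 48.610 g → 24.21 wt%.
Difference = 7.33 − 24.21 = -16.88 percentage points.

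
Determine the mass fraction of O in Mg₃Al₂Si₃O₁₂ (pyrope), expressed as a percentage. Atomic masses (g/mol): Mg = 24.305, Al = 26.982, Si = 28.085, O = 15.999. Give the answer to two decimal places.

Formula mass = 3×24.305 + 2×26.982 + 3×28.085 + 12×15.999 = 403.122 g/mol, of which 191.988 g is O.
So O makes up 191.988/403.122 = 0.4763 of the mass, i.e. 47.63%.

47.63 weight percent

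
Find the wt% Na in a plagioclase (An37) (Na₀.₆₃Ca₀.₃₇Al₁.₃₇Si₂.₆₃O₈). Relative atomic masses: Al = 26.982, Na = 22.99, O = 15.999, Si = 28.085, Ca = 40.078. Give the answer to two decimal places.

5.40 wt%

Molar mass of Na₀.₆₃Ca₀.₃₇Al₁.₃₇Si₂.₆₃O₈: 0.63·22.99 + 0.37·40.078 + 1.37·26.982 + 2.63·28.085 + 8·15.999 = 268.133 g/mol.
Mass of Na per formula unit: 0.63 × 22.99 = 14.484 g.
Weight fraction Na = 14.484 / 268.133 = 0.0540.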